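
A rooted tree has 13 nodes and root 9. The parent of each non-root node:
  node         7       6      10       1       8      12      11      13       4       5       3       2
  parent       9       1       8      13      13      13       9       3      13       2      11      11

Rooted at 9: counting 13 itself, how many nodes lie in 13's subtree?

The subtree rooted at 13 contains: 13, 4, 1, 12, 8, 6, 10 — 7 nodes.

7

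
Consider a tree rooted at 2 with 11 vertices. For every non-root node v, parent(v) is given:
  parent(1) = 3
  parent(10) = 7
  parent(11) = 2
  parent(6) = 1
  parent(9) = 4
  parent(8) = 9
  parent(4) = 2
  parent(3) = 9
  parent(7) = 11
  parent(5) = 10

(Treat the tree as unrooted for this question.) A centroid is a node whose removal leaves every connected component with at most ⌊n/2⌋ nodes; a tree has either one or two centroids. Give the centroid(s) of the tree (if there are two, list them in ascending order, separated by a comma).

Removing 4 splits the tree into components of sizes 5, 5; the largest is 5 ≤ ⌊11/2⌋ = 5.
Every other node leaves some component of size > 5, so the centroid is unique.

4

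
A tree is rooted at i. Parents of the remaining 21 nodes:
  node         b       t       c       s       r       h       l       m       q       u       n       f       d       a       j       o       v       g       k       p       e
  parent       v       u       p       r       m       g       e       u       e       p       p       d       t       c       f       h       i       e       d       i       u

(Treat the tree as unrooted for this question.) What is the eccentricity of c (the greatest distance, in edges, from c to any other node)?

The node farthest from c is o (j also at distance 6), via c–p–u–e–g–h–o — 6 edges.

6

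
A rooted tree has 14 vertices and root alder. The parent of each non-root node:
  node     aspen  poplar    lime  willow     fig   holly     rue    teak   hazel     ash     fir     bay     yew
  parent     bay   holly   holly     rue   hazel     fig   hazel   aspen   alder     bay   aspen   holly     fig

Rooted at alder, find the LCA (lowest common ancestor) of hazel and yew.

hazel's ancestor chain is hazel, alder and yew's is yew, fig, hazel, alder; they first meet at hazel.

hazel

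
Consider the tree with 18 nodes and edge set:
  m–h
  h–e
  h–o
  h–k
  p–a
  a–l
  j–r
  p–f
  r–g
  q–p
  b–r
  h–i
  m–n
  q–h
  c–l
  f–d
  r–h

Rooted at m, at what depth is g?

m–h–r–g — 3 edges.

3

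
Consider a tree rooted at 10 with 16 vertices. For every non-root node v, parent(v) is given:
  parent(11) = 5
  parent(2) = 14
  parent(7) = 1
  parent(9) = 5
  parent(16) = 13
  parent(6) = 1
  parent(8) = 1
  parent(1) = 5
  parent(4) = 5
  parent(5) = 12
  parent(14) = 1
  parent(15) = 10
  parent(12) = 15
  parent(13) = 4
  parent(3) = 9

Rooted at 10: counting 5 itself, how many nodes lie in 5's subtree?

Descendants of 5 (including itself): 5, 1, 9, 4, 11, 14, 8, 6, 7, 3, 13, 2, 16. That's 13.

13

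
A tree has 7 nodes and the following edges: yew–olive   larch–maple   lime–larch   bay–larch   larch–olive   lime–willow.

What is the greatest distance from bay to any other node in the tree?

3

A farthest node from bay is willow (yew also at distance 3).
The path bay–larch–lime–willow has 3 edges.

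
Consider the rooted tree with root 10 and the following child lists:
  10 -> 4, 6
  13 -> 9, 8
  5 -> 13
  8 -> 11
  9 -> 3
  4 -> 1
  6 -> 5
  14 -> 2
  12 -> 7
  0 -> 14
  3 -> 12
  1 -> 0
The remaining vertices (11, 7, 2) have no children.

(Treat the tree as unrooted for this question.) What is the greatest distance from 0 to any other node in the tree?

10

Distances from 0 peak at 10, attained at 7.
0 – 1 – 4 – 10 – 6 – 5 – 13 – 9 – 3 – 12 – 7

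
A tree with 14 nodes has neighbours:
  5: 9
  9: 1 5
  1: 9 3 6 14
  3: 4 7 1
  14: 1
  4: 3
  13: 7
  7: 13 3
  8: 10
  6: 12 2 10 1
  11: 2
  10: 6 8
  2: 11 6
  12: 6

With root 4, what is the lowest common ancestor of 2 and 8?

Ancestors of 2 (toward the root): 2, 6, 1, 3, 4.
Ancestors of 8: 8, 10, 6, 1, 3, 4.
The deepest node appearing in both lists is 6.

6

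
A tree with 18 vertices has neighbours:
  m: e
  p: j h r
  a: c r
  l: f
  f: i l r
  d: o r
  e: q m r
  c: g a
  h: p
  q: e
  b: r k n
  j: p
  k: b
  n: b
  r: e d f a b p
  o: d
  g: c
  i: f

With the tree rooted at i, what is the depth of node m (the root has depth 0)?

4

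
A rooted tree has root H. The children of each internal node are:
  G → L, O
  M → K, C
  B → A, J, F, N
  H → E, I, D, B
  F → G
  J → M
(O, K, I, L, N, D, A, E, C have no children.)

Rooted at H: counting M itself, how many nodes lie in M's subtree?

M's subtree: {M, C, K}, size 3.

3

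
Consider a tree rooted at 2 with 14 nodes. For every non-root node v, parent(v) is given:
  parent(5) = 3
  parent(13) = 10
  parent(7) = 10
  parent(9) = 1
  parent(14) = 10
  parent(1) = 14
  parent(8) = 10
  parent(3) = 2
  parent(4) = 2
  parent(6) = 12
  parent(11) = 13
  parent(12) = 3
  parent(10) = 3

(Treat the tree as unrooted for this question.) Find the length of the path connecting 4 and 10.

4 – 2 – 3 – 10: 3 edges.

3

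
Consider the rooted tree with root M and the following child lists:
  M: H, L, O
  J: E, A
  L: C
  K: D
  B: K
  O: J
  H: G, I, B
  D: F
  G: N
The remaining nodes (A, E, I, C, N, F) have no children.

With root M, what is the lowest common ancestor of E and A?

E's ancestor chain is E, J, O, M and A's is A, J, O, M; they first meet at J.

J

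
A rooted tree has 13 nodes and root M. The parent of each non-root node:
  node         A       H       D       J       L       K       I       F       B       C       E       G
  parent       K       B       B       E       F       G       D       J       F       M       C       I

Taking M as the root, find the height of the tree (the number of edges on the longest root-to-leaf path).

A sits deepest: M → C → E → J → F → B → D → I → G → K → A — 10 edges from the root.

10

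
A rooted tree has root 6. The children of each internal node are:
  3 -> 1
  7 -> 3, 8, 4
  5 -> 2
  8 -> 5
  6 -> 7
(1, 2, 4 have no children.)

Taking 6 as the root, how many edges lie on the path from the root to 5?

3

Climbing from 5 to the root: 5 – 8 – 7 – 6. That's 3 steps.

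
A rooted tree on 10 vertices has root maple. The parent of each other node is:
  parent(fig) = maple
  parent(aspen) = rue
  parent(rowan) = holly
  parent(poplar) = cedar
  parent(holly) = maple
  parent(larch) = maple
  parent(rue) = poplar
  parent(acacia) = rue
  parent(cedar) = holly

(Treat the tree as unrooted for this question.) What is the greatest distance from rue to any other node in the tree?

5

The node farthest from rue is fig (larch also at distance 5), via rue–poplar–cedar–holly–maple–fig — 5 edges.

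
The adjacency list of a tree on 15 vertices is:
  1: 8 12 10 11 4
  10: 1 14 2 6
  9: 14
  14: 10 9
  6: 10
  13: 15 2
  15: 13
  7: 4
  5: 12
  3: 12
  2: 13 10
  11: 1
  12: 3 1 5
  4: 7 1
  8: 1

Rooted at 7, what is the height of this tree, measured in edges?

6

The longest root-to-leaf path is 7–4–1–10–2–13–15 (6 edges).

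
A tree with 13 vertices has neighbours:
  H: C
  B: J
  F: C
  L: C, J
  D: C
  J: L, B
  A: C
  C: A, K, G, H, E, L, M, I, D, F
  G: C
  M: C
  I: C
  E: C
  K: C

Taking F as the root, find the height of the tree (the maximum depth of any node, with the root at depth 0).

4

B sits deepest: F → C → L → J → B — 4 edges from the root.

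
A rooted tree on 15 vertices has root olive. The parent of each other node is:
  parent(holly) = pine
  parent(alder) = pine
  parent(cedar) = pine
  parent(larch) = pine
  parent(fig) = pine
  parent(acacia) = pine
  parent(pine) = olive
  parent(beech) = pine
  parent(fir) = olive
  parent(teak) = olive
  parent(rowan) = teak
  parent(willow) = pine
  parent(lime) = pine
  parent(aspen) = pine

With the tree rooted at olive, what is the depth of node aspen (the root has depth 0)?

Climbing from aspen to the root: aspen–pine–olive. That's 2 steps.

2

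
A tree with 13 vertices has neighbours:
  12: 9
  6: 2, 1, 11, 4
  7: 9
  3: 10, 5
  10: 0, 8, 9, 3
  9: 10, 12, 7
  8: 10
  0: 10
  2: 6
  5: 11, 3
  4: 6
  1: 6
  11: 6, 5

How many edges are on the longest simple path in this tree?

A longest path is 7–9–10–3–5–11–6–1, with 7 edges.

7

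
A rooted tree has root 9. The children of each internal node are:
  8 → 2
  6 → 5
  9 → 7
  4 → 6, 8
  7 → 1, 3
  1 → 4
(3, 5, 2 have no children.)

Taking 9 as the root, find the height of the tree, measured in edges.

5

5 sits deepest: 9 – 7 – 1 – 4 – 6 – 5 — 5 edges from the root.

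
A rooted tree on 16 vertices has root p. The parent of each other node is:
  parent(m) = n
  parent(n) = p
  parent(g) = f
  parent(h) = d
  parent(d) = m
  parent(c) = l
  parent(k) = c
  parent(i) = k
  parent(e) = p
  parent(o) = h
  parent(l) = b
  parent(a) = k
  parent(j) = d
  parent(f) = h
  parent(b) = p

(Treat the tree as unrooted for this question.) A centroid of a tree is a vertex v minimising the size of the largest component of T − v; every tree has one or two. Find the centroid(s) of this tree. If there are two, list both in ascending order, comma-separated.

Removing p splits the tree into components of sizes 8, 6, 1; the largest is 8 ≤ ⌊16/2⌋ = 8.
n is adjacent to p and is also a centroid (the largest component after removing it is likewise 8).

n, p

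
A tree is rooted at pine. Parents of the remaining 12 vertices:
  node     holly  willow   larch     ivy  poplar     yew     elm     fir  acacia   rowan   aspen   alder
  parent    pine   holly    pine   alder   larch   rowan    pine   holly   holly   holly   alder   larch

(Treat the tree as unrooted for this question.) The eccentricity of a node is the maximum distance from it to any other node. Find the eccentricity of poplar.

Distances from poplar peak at 5, attained at yew.
poplar–larch–pine–holly–rowan–yew

5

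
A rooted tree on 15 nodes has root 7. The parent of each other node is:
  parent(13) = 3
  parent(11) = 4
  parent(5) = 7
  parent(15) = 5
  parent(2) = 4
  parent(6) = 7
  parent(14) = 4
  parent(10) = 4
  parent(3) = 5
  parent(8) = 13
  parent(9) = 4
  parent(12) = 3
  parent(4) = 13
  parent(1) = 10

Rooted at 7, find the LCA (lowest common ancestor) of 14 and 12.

3

Path 14→root: 14 4 13 3 5 7; path 12→root: 12 3 5 7.
First common node: 3.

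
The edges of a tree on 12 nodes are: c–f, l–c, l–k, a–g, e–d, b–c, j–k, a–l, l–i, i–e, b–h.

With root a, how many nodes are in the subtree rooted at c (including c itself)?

Descendants of c (including itself): c, b, f, h. That's 4.

4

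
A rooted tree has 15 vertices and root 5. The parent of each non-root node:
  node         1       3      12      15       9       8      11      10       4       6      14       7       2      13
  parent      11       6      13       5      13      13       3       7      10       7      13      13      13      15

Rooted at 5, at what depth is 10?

5–15–13–7–10 — 4 edges.

4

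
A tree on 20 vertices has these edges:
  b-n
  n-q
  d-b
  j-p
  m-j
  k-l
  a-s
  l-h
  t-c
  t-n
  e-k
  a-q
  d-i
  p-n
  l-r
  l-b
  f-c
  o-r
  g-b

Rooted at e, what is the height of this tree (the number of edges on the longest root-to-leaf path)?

7

A deepest node is m, reached by e–k–l–b–n–p–j–m.
That path has 7 edges, so the height is 7.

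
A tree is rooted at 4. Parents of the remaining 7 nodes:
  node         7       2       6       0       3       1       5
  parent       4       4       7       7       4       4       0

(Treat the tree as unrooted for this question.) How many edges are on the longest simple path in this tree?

4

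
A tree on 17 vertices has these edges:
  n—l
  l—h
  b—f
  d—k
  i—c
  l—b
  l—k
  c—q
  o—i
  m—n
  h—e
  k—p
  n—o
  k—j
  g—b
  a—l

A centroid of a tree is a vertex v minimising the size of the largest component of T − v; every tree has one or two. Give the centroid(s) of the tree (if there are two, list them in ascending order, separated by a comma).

l

If l is removed the pieces have sizes 6, 4, 3, 2, 1, all ≤ ⌊17/2⌋ = 8.
No neighbour of l does as well, so l is the unique centroid.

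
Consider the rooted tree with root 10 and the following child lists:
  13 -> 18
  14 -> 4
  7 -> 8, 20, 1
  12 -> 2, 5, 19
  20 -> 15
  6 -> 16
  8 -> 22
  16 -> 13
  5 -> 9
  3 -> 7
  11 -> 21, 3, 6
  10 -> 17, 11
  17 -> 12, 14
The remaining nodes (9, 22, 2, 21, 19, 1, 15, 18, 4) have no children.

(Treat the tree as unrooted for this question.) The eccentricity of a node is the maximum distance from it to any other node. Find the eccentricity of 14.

7

The node farthest from 14 is 15 (18, 22 also at distance 7), via 14 – 17 – 10 – 11 – 3 – 7 – 20 – 15 — 7 edges.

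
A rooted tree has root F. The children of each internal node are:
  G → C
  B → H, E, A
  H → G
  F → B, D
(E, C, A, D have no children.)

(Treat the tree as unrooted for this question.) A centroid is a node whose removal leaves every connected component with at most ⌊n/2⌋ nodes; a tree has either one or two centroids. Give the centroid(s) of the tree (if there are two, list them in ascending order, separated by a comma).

Delete B: the remaining components have sizes 3, 2, 1, 1. Max 3 ≤ 4, so B is a centroid.
Every other node leaves some component of size > 4, so the centroid is unique.

B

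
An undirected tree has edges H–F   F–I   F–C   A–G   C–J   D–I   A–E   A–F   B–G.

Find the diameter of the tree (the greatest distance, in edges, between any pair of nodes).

Starting from B, a farthest node is J at distance 5.
One longest path: B-G-A-F-C-J.
So the diameter is 5.

5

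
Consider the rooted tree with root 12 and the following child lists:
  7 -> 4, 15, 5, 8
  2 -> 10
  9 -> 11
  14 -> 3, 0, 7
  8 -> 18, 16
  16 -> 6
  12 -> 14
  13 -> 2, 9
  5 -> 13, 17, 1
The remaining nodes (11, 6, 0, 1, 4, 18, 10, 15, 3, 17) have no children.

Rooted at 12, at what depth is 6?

5

Climbing from 6 to the root: 6 → 16 → 8 → 7 → 14 → 12. That's 5 steps.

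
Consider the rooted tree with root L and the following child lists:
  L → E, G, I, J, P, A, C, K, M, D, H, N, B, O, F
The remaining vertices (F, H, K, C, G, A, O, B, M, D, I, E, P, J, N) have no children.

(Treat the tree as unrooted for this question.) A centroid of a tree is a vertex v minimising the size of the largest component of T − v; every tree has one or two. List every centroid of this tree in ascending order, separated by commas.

L

If L is removed the pieces have sizes 1, 1, 1, 1, 1, 1, 1, 1, 1, 1, 1, 1, 1, 1, 1, all ≤ ⌊16/2⌋ = 8.
No neighbour of L does as well, so L is the unique centroid.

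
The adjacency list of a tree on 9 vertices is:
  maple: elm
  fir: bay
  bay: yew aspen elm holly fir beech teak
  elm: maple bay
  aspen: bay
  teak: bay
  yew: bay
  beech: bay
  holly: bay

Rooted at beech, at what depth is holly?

2

Path from beech to holly: beech–bay–holly, which has 2 edges.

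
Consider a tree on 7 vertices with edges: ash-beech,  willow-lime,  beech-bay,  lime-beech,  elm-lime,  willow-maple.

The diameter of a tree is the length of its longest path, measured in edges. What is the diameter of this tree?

4

Starting from maple, a farthest node is ash at distance 4.
One longest path: maple - willow - lime - beech - ash.
So the diameter is 4.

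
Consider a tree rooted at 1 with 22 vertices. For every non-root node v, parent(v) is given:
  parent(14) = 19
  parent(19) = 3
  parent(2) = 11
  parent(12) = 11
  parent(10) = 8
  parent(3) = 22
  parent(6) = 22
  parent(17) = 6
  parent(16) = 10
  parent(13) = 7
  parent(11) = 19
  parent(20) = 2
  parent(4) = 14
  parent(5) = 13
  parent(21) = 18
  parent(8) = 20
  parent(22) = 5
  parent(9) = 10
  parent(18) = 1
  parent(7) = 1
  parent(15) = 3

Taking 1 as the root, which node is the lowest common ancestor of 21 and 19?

1

Path 21→root: 21 18 1; path 19→root: 19 3 22 5 13 7 1.
First common node: 1.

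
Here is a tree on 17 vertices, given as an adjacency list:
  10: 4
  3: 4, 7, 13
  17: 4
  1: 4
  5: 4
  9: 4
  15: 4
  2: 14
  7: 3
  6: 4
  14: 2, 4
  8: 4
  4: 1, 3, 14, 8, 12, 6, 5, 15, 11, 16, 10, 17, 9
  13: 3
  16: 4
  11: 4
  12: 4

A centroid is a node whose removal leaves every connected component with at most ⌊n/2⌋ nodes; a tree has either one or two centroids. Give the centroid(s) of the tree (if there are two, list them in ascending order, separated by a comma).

4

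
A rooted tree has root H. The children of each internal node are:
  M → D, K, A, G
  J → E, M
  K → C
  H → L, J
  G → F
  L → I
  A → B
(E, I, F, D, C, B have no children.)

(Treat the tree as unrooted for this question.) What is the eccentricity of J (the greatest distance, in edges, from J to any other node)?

3

Distances from J peak at 3, attained at B (F, I, C also at distance 3).
J – M – A – B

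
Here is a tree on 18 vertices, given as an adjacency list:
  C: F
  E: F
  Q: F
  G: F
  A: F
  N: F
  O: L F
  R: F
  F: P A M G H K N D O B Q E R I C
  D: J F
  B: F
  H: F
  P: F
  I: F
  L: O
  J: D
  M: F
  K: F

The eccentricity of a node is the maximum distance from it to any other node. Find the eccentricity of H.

The node farthest from H is J (L also at distance 3), via H–F–D–J — 3 edges.

3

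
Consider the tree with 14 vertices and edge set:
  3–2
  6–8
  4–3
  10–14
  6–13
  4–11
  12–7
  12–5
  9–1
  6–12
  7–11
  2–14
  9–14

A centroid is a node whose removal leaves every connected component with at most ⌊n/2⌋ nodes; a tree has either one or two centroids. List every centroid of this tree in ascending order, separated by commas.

4, 11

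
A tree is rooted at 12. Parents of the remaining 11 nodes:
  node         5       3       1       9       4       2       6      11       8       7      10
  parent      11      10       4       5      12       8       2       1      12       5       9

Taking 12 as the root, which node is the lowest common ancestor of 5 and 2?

Ancestors of 5 (toward the root): 5, 11, 1, 4, 12.
Ancestors of 2: 2, 8, 12.
The deepest node appearing in both lists is 12.

12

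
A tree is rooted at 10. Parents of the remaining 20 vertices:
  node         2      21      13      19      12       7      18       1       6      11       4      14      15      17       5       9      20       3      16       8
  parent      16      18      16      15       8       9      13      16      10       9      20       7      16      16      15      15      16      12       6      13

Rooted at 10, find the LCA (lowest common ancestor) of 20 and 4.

20

20's ancestor chain is 20, 16, 6, 10 and 4's is 4, 20, 16, 6, 10; they first meet at 20.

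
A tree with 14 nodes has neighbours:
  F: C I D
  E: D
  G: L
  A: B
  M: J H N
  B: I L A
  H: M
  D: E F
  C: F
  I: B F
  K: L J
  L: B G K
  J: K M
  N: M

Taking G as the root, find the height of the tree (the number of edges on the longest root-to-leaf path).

6

The longest root-to-leaf path is G–L–B–I–F–D–E (6 edges).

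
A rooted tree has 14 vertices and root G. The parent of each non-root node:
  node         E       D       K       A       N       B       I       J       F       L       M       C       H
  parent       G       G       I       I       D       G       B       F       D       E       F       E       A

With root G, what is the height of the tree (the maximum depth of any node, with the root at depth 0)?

4

H sits deepest: G-B-I-A-H — 4 edges from the root.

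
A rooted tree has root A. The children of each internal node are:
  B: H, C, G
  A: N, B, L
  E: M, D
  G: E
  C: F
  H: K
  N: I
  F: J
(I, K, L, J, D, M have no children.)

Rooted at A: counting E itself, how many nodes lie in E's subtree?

3

Descendants of E (including itself): E, D, M. That's 3.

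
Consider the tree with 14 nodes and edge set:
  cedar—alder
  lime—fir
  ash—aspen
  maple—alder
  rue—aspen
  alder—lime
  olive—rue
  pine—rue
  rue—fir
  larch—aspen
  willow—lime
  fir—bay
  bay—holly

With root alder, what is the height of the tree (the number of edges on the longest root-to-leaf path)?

5

A deepest node is larch, reached by alder – lime – fir – rue – aspen – larch.
That path has 5 edges, so the height is 5.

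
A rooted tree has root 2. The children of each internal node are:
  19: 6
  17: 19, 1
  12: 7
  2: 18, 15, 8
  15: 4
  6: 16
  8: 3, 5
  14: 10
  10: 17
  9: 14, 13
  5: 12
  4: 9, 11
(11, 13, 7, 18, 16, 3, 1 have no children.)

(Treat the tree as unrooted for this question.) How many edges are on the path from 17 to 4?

17 – 10 – 14 – 9 – 4: 4 edges.

4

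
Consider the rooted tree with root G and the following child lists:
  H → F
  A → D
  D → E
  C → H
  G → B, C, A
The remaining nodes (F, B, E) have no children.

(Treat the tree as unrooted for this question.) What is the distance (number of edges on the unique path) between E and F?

6

Walking from E: E – D – A – G – C – H – F. Length 6.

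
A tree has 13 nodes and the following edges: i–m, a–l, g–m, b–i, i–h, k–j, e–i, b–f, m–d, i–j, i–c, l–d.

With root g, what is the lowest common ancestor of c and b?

i

Ancestors of c (toward the root): c, i, m, g.
Ancestors of b: b, i, m, g.
The deepest node appearing in both lists is i.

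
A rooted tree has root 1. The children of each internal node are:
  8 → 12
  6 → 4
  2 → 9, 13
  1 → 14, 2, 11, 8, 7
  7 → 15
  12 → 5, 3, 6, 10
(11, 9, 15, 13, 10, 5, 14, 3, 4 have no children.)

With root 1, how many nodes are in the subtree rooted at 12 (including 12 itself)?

6

The subtree rooted at 12 contains: 12, 10, 6, 5, 3, 4 — 6 nodes.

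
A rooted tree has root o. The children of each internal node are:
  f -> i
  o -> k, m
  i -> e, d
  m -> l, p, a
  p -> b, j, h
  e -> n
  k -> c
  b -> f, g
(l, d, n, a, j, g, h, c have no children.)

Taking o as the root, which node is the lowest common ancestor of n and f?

f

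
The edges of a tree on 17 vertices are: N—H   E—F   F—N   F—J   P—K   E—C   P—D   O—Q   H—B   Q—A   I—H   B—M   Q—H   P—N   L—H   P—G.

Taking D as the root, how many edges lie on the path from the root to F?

3

D → P → N → F — 3 edges.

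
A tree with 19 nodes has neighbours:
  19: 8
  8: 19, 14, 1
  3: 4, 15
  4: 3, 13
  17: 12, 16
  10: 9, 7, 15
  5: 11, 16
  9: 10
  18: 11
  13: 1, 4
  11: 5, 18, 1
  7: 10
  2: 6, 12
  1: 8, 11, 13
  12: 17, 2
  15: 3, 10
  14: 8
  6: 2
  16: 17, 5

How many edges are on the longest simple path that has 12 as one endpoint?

11

A farthest node from 12 is 9 (7 also at distance 11).
The path 12–17–16–5–11–1–13–4–3–15–10–9 has 11 edges.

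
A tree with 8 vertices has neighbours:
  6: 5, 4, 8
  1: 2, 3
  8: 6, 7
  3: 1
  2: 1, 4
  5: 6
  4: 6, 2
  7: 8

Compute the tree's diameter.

A longest path is 3 – 1 – 2 – 4 – 6 – 8 – 7, with 6 edges.

6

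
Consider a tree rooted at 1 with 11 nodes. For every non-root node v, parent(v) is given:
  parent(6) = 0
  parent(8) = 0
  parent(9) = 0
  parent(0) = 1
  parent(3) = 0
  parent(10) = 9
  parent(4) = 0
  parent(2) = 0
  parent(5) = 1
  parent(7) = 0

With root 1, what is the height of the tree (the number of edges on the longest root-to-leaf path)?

3

A deepest node is 10, reached by 1 → 0 → 9 → 10.
That path has 3 edges, so the height is 3.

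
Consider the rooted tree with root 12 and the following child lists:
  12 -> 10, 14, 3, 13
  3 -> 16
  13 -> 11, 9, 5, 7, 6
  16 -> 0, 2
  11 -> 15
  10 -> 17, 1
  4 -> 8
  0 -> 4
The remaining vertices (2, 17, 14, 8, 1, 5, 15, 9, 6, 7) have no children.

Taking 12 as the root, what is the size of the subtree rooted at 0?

3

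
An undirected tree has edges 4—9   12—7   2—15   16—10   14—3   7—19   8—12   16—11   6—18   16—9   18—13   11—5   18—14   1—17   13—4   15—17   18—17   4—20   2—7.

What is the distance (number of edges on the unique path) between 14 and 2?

14 - 18 - 17 - 15 - 2: 4 edges.

4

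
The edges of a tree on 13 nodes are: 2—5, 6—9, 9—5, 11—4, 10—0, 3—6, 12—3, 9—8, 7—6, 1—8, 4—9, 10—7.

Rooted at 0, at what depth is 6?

3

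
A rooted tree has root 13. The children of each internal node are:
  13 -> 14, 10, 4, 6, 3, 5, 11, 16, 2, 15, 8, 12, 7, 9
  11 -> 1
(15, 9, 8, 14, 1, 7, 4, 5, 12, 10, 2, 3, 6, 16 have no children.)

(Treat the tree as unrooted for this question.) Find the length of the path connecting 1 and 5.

3

The path is 1 – 11 – 13 – 5, which has 3 edges.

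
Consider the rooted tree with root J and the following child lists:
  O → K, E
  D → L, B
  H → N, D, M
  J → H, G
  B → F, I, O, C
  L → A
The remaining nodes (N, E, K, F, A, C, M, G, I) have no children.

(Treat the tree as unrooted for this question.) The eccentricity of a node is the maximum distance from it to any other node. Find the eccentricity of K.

6

The node farthest from K is G, via K – O – B – D – H – J – G — 6 edges.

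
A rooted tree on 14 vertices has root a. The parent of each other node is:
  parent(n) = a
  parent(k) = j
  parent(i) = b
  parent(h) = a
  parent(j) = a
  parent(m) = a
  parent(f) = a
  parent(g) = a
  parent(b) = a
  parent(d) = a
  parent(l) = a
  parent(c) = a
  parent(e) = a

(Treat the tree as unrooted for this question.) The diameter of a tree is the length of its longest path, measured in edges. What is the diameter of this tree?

A longest path is k–j–a–b–i, with 4 edges.

4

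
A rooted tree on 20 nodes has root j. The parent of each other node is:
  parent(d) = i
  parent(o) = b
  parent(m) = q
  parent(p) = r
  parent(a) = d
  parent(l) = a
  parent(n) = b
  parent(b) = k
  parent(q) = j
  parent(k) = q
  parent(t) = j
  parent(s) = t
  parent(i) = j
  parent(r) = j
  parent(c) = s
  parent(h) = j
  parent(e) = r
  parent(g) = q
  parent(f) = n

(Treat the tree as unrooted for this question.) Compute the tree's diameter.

9

A longest path is f–n–b–k–q–j–i–d–a–l, with 9 edges.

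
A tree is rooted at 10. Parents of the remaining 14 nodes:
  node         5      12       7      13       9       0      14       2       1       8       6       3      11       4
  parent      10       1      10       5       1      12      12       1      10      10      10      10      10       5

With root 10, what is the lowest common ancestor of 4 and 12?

Ancestors of 4 (toward the root): 4, 5, 10.
Ancestors of 12: 12, 1, 10.
The deepest node appearing in both lists is 10.

10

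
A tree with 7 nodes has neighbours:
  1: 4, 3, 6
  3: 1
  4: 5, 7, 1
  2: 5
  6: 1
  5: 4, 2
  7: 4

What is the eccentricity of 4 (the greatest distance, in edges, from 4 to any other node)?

2

The node farthest from 4 is 3 (6, 2 also at distance 2), via 4-1-3 — 2 edges.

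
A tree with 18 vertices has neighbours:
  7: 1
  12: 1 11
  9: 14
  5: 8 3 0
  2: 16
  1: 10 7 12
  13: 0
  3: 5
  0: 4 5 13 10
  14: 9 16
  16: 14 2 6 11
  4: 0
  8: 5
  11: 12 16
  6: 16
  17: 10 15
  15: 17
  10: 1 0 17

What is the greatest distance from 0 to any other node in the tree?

A farthest node from 0 is 9.
The path 0–10–1–12–11–16–14–9 has 7 edges.

7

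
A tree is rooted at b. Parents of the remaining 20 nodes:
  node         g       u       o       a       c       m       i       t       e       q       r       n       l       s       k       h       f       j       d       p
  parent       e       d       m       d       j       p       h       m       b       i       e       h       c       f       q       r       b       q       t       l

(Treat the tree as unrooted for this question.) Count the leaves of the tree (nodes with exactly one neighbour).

Degree-1 nodes: a, g, k, n, o, s, u — 7 of them.

7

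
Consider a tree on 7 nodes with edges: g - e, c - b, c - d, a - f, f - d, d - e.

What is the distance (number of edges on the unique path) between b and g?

Walking from b: b–c–d–e–g. Length 4.

4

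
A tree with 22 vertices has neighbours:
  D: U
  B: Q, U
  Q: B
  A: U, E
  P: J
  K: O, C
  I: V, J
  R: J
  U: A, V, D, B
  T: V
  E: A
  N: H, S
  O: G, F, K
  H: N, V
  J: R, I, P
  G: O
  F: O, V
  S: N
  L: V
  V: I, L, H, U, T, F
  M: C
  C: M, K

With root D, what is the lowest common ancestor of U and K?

U

Path U→root: U D; path K→root: K O F V U D.
First common node: U.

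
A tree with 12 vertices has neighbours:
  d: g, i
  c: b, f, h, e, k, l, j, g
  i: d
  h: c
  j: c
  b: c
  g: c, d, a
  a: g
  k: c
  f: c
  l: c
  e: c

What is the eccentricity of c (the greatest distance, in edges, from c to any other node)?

The node farthest from c is i, via c-g-d-i — 3 edges.

3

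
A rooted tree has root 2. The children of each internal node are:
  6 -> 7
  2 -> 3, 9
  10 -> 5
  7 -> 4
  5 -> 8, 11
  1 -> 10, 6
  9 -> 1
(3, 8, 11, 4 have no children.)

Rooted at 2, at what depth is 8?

2 → 9 → 1 → 10 → 5 → 8 — 5 edges.

5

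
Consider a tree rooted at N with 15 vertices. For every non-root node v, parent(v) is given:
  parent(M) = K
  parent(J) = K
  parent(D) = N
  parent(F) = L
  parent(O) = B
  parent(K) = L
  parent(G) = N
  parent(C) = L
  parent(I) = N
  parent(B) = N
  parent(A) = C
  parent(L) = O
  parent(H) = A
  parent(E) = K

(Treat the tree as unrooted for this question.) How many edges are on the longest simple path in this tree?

7

A longest path is G - N - B - O - L - C - A - H, with 7 edges.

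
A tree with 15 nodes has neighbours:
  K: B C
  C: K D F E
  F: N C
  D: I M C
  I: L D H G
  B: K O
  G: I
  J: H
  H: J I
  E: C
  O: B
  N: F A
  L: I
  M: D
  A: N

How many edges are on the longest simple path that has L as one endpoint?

6

The node farthest from L is A (O also at distance 6), via L – I – D – C – F – N – A — 6 edges.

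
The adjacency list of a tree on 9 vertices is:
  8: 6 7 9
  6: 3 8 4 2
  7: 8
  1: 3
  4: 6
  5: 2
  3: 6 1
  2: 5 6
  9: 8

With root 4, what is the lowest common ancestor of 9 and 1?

6

9's ancestor chain is 9, 8, 6, 4 and 1's is 1, 3, 6, 4; they first meet at 6.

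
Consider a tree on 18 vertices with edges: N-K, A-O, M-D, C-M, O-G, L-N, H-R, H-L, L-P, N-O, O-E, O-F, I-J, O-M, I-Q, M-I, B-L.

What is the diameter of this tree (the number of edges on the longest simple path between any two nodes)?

7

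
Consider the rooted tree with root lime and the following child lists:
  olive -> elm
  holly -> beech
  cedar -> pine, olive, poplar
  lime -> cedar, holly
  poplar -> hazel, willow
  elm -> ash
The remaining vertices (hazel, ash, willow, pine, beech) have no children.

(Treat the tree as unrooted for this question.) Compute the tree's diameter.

6

BFS from beech reaches ash last, at distance 6; BFS from ash confirms no node is farther.
Path: beech-holly-lime-cedar-olive-elm-ash.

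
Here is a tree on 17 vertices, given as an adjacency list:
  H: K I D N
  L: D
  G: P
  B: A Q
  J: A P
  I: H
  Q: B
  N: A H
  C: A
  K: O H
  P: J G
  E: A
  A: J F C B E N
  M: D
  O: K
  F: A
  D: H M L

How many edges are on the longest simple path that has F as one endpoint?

5

The node farthest from F is L (M, O also at distance 5), via F–A–N–H–D–L — 5 edges.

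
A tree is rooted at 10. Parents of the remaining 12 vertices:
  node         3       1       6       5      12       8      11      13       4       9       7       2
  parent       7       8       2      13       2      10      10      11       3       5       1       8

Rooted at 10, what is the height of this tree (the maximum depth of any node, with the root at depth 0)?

5

4 sits deepest: 10 – 8 – 1 – 7 – 3 – 4 — 5 edges from the root.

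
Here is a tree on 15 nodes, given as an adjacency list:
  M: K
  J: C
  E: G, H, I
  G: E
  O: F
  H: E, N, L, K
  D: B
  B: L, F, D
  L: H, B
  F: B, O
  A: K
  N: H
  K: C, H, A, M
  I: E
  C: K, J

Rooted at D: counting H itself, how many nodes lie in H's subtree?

Descendants of H (including itself): H, K, N, E, C, A, M, I, G, J. That's 10.

10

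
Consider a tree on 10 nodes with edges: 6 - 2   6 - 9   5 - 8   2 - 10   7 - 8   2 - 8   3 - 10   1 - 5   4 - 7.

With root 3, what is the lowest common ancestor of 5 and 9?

2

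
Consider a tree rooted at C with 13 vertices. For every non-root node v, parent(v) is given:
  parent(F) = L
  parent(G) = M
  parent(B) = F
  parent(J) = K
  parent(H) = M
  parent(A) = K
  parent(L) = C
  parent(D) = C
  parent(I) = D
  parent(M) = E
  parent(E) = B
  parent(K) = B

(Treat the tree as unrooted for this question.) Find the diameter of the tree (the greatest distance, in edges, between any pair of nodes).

8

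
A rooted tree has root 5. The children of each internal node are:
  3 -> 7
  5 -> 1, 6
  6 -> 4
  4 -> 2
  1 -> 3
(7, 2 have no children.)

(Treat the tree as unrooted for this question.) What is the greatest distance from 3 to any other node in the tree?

5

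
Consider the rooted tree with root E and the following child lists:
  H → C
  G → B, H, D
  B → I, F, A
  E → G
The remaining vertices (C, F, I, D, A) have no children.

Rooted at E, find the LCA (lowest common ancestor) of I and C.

G

I's ancestor chain is I, B, G, E and C's is C, H, G, E; they first meet at G.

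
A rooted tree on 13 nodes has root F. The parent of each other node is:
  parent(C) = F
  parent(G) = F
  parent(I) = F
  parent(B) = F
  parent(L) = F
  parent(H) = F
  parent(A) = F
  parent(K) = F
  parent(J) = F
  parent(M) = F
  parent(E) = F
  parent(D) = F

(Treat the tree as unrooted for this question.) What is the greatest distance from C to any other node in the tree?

2

Distances from C peak at 2, attained at I (G, K, B, H, M, J, L, D, E, A also at distance 2).
C-F-I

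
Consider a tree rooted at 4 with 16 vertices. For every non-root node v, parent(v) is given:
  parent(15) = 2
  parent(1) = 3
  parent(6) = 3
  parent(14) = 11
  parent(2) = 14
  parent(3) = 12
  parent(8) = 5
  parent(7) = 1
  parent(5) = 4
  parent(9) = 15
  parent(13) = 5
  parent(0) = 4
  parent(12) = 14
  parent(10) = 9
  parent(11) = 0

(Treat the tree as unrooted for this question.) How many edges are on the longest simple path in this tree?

Starting from 8, a farthest node is 7 at distance 9.
One longest path: 8 - 5 - 4 - 0 - 11 - 14 - 12 - 3 - 1 - 7.
So the diameter is 9.

9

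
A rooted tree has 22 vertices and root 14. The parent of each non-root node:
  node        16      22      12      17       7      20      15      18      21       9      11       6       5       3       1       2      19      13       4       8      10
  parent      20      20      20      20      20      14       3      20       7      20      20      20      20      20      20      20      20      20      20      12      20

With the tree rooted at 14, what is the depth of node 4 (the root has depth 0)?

14–20–4 — 2 edges.

2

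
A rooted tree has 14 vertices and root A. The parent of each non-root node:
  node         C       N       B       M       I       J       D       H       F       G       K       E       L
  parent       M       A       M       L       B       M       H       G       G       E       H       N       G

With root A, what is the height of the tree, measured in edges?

7

The longest root-to-leaf path is A–N–E–G–L–M–B–I (7 edges).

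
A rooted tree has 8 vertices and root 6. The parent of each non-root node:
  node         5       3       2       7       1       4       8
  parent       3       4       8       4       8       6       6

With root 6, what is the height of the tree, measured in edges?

3

A deepest node is 5, reached by 6 – 4 – 3 – 5.
That path has 3 edges, so the height is 3.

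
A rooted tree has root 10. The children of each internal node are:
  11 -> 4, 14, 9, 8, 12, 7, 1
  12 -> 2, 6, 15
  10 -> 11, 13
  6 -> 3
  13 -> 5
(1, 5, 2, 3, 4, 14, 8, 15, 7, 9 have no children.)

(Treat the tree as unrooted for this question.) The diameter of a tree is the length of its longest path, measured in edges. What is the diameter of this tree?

BFS from 3 reaches 5 last, at distance 6; BFS from 5 confirms no node is farther.
Path: 3–6–12–11–10–13–5.

6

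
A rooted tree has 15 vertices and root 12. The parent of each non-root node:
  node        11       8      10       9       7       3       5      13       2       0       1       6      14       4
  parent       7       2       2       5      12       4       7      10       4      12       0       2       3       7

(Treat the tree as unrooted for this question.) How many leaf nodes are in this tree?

Exactly 7 nodes have a single neighbour: 1, 6, 8, 9, 11, 13, 14.

7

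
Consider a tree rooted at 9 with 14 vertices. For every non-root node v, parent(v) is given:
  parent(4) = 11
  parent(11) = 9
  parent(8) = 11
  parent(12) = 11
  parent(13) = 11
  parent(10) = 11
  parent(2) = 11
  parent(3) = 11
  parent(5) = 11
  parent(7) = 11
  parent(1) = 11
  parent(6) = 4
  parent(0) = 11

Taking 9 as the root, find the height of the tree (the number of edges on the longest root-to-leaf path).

3

6 sits deepest: 9–11–4–6 — 3 edges from the root.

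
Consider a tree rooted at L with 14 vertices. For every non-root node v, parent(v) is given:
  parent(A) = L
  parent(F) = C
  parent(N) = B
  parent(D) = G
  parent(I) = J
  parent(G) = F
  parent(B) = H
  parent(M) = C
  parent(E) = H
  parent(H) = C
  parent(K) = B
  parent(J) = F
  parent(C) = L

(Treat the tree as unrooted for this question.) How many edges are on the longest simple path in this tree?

A longest path is I–J–F–C–H–B–N, with 6 edges.

6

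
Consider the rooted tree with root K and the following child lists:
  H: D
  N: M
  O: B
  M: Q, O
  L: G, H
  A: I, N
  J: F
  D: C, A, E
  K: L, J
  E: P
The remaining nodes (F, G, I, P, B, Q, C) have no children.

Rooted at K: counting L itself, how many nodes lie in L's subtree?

L's subtree: {L, H, G, D, A, C, E, N, I, P, M, O, Q, B}, size 14.

14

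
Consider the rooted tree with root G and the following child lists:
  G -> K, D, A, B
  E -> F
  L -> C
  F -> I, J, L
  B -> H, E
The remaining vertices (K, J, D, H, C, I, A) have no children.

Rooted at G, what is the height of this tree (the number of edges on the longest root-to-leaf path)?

The longest root-to-leaf path is G → B → E → F → L → C (5 edges).

5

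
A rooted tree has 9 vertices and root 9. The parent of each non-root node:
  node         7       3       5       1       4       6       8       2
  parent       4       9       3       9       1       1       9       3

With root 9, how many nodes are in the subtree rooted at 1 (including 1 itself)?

Descendants of 1 (including itself): 1, 4, 6, 7. That's 4.

4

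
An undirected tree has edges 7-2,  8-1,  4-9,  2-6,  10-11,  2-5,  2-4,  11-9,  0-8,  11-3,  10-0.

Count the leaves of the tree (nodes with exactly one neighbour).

Degree-1 nodes: 1, 3, 5, 6, 7 — 5 of them.

5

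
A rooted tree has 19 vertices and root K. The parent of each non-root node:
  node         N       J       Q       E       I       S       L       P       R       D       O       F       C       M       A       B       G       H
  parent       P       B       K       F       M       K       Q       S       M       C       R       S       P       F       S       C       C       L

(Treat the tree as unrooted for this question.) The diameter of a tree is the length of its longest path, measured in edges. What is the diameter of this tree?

8

Starting from J, a farthest node is O at distance 8.
One longest path: J - B - C - P - S - F - M - R - O.
So the diameter is 8.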